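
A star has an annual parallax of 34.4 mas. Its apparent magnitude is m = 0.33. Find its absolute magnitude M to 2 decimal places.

p = 34.4 mas = 0.0344″ → d = 1/p = 29.07 pc
5 log₁₀(d/10 pc) = 5 log₁₀(29.07) − 5 = 2.317
M = m − 5 log₁₀(d/10) = 0.33 − 2.317 = -1.987

M ≈ -1.99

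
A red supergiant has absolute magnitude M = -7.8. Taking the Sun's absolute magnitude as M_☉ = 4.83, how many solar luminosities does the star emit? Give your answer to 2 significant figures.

L/L_☉ ≈ 110000

M − M_☉ = -7.8 − 4.83 = -12.630
L/L_☉ = 10^(−0.4 (M − M_☉)) = 10^5.052 = 112700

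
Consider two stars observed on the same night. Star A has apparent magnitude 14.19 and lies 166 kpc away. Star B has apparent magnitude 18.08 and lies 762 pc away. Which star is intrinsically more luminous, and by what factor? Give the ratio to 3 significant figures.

Star A is more luminous, by a factor of 1.71×10^6.

Star A: d = 166 kpc = 166000 pc
Star A: M = m − 5 log₁₀ d + 5 = 14.19 − 5·5.2201 + 5 = -6.911
Star B: M = m − 5 log₁₀ d + 5 = 18.08 − 5·2.8820 + 5 = 8.670
ΔM = M_A − M_B = -6.911 − (8.670) = -15.581; smaller M is more luminous → Star A.
L ratio = 10^(0.4 |ΔM|) = 10^6.232 = 1.707×10^6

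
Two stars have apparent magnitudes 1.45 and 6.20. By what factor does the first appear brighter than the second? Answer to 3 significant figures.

79.4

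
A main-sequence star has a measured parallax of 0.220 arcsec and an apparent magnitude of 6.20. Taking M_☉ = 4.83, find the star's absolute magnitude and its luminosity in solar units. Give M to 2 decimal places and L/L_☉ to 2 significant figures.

M ≈ 7.91; L/L_☉ ≈ 0.058

d = 1/p = 1/0.220″ = 4.545 pc
M = m − 5 log₁₀ d + 5 = 6.20 − 5·0.6576 + 5 = 7.912
M − M_☉ = 7.912 − 4.83 = 3.082
L/L_☉ = 10^(−0.4 × 3.082) = 0.05850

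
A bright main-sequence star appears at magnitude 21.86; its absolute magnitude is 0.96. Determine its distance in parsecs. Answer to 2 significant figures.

Distance modulus: m − M = 21.86 − (0.96) = 20.900
m − M = 5 log₁₀ d − 5
log₁₀ d = (m − M)/5 + 1 = 5.1800
d = 10^5.1800 = 151400 pc

d ≈ 150000 pc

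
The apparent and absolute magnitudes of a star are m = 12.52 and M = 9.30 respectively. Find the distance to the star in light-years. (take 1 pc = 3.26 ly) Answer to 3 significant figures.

d ≈ 144 ly

μ = m − M = 3.220
m − M = 5 log₁₀ d − 5
log₁₀ d = (m − M)/5 + 1 = 1.6440
d = 10^1.6440 = 44.06 pc
= 143.6 ly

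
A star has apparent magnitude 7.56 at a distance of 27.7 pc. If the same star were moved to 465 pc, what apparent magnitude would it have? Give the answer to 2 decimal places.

Flux ∝ 1/d², so Δm = 5 log₁₀(d₂/d₁) = 5 log₁₀(465/27.7) = 6.125
m₂ = m₁ + Δm = 7.56 + (6.125) = 13.685

m ≈ 13.68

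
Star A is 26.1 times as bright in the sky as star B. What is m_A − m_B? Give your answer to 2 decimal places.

Pogson: Δm = −2.5 log₁₀(ratio) = −2.5 log₁₀(26.1) = −2.5 × 1.4166 = -3.542
Star A is brighter, so it has the smaller magnitude: the difference is negative.

m_A − m_B ≈ -3.54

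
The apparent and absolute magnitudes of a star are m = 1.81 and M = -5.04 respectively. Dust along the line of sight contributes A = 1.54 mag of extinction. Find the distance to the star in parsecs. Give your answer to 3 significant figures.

m − M = 5 log₁₀(d/10 pc) + A  ⇒  1.81 − (-5.04) − 1.54 = 5 log₁₀(d/10)
5.310 = 5 log₁₀(d/10)
log₁₀ d = (m − M − A)/5 + 1 = 2.0620
d = 10^2.0620 = 115.3 pc

d ≈ 115 pc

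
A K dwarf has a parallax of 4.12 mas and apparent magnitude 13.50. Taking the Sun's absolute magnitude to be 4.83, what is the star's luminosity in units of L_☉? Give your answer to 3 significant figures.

L/L_☉ ≈ 0.201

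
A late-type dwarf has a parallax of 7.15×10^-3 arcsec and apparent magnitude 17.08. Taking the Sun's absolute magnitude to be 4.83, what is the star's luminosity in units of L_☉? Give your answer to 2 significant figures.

L/L_☉ ≈ 2.5×10^-3

d = 1/p = 1/7.15×10^-3″ = 139.9 pc
M = m − 5 log₁₀ d + 5 = 17.08 − 5·2.1457 + 5 = 11.352
M − M_☉ = 11.352 − 4.83 = 6.522
L/L_☉ = 10^(−0.4 × 6.522) = 2.463×10^-3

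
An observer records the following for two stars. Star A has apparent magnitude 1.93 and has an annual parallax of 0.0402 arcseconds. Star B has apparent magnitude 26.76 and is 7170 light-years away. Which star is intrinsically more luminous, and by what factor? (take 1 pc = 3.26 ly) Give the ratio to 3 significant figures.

Star A: d = 1/p = 1/0.0402″ = 24.88 pc
Star A: M = m − 5 log₁₀ d + 5 = 1.93 − 5·1.3958 + 5 = -0.049
Star B: d = 7170 ly / 3.26 = 2199 pc
Star B: M = m − 5 log₁₀ d + 5 = 26.76 − 5·3.3423 + 5 = 15.048
ΔM = M_A − M_B = -0.049 − (15.048) = -15.097; smaller M is more luminous → Star A.
L ratio = 10^(0.4 |ΔM|) = 10^6.039 = 1.094×10^6

Star A is more luminous, by a factor of 1.09×10^6.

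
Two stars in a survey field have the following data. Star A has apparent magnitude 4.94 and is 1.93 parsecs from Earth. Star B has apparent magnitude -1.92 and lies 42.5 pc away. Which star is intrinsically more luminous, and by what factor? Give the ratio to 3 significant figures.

Star B is more luminous, by a factor of 269000.

Star A: M = m − 5 log₁₀ d + 5 = 4.94 − 5·0.2856 + 5 = 8.512
Star B: M = m − 5 log₁₀ d + 5 = -1.92 − 5·1.6284 + 5 = -5.062
ΔM = M_A − M_B = 8.512 − (-5.062) = 13.574; smaller M is more luminous → Star B.
L ratio = 10^(0.4 |ΔM|) = 10^5.430 = 268900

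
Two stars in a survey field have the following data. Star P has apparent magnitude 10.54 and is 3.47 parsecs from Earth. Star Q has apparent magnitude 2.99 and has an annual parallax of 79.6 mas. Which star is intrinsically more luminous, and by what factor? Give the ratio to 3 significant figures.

Star Q is more luminous, by a factor of 13700.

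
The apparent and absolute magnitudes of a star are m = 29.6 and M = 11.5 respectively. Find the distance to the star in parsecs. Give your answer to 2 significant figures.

d ≈ 42000 pc

μ = m − M = 18.100
m − M = 5 log₁₀ d − 5
log₁₀ d = (m − M)/5 + 1 = 4.6200
d = 10^4.6200 = 41690 pc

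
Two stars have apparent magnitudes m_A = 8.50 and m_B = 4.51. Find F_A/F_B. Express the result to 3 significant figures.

F_A/F_B ≈ 0.0254

Δm = 8.50 − (4.51) = 3.99
Flux ratio = 10^(−0.4 Δm) = 10^(−0.4 × 3.99) = 10^-1.596 = 0.02535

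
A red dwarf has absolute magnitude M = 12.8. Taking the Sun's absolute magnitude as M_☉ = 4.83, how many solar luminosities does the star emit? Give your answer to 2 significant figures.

L/L_☉ ≈ 6.5×10^-4

M − M_☉ = 12.8 − 4.83 = 7.970
L/L_☉ = 10^(−0.4 (M − M_☉)) = 10^-3.188 = 6.486×10^-4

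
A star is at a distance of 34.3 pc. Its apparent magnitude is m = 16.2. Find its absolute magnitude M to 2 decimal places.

M ≈ 13.52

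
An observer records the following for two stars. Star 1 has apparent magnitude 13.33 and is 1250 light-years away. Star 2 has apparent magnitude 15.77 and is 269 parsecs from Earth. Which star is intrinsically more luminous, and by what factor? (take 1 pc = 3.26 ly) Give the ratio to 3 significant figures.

Star 1 is more luminous, by a factor of 19.2.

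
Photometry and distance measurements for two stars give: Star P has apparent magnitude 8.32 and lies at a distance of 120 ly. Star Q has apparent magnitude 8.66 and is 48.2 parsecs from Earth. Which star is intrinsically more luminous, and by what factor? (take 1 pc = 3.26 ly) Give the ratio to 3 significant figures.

Star Q is more luminous, by a factor of 1.25.

Star P: d = 120 ly / 3.26 = 36.81 pc
Star P: M = m − 5 log₁₀ d + 5 = 8.32 − 5·1.5660 + 5 = 5.490
Star Q: M = m − 5 log₁₀ d + 5 = 8.66 − 5·1.6830 + 5 = 5.245
ΔM = M_P − M_Q = 5.490 − (5.245) = 0.245; smaller M is more luminous → Star Q.
L ratio = 10^(0.4 |ΔM|) = 10^0.098 = 1.254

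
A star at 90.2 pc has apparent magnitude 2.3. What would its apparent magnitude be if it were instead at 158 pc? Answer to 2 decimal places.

Flux ∝ 1/d², so Δm = 5 log₁₀(d₂/d₁) = 5 log₁₀(158/90.2) = 1.217
m₂ = m₁ + Δm = 2.3 + (1.217) = 3.517

m ≈ 3.52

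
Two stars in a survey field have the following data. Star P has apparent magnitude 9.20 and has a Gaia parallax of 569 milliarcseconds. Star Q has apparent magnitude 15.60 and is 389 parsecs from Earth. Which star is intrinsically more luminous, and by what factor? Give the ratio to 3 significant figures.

Star P: p = 569 mas = 0.569″ → d = 1/p = 1.757 pc
Star P: M = m − 5 log₁₀ d + 5 = 9.20 − 5·0.2449 + 5 = 12.976
Star Q: M = m − 5 log₁₀ d + 5 = 15.60 − 5·2.5899 + 5 = 7.650
ΔM = M_P − M_Q = 12.976 − (7.650) = 5.325; smaller M is more luminous → Star Q.
L ratio = 10^(0.4 |ΔM|) = 10^2.130 = 134.9

Star Q is more luminous, by a factor of 135.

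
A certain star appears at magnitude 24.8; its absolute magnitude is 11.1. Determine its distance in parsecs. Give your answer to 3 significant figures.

d ≈ 5500 pc

Distance modulus: m − M = 24.8 − (11.1) = 13.700
m − M = 5 log₁₀ d − 5
log₁₀ d = (m − M)/5 + 1 = 3.7400
d = 10^3.7400 = 5495 pc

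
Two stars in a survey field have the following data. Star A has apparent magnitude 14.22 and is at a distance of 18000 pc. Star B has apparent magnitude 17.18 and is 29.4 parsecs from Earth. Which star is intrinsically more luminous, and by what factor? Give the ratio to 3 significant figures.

Star A: M = m − 5 log₁₀ d + 5 = 14.22 − 5·4.2553 + 5 = -2.056
Star B: M = m − 5 log₁₀ d + 5 = 17.18 − 5·1.4683 + 5 = 14.838
ΔM = M_A − M_B = -2.056 − (14.838) = -16.895; smaller M is more luminous → Star A.
L ratio = 10^(0.4 |ΔM|) = 10^6.758 = 5.726×10^6

Star A is more luminous, by a factor of 5.73×10^6.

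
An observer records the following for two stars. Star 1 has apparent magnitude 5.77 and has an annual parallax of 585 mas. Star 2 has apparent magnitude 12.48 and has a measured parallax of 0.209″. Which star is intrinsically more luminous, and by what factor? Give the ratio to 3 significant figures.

Star 1 is more luminous, by a factor of 61.7.

Star 1: p = 585 mas = 0.585″ → d = 1/p = 1.709 pc
Star 1: M = m − 5 log₁₀ d + 5 = 5.77 − 5·0.2328 + 5 = 9.606
Star 2: d = 1/p = 1/0.209″ = 4.785 pc
Star 2: M = m − 5 log₁₀ d + 5 = 12.48 − 5·0.6799 + 5 = 14.081
ΔM = M_1 − M_2 = 9.606 − (14.081) = -4.475; smaller M is more luminous → Star 1.
L ratio = 10^(0.4 |ΔM|) = 10^1.790 = 61.66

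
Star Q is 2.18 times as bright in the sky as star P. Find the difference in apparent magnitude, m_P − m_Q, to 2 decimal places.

Pogson: Δm = −2.5 log₁₀(ratio) = −2.5 log₁₀(2.18) = −2.5 × 0.3385 = -0.846
Star Q is brighter so has the smaller magnitude: m_P − m_Q is positive.

m_P − m_Q ≈ 0.85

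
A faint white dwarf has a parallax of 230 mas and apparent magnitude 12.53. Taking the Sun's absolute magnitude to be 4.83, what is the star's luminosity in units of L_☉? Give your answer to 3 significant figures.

L/L_☉ ≈ 1.57×10^-4

d = 1/p = 1000/230 mas = 4.348 pc
M = m − 5 log₁₀ d + 5 = 12.53 − 5·0.6383 + 5 = 14.339
M − M_☉ = 14.339 − 4.83 = 9.509
L/L_☉ = 10^(−0.4 × 9.509) = 1.572×10^-4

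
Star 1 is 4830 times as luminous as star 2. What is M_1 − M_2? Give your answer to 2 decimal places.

M_1 − M_2 ≈ -9.21

Pogson: ΔM = −2.5 log₁₀(ratio) = −2.5 log₁₀(4830) = −2.5 × 3.6839 = -9.210
Star 1 is brighter, so it has the smaller magnitude: the difference is negative.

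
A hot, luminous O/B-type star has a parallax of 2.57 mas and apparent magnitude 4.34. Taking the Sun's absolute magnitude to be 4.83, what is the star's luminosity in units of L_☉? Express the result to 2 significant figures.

L/L_☉ ≈ 2400

d = 1/p = 1000/2.57 mas = 389.1 pc
M = m − 5 log₁₀ d + 5 = 4.34 − 5·2.5901 + 5 = -3.610
M − M_☉ = -3.610 − 4.83 = -8.440
L/L_☉ = 10^(−0.4 × -8.440) = 2378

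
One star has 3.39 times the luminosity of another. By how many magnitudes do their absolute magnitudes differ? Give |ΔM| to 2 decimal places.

Pogson: ΔM = −2.5 log₁₀(ratio) = −2.5 log₁₀(3.39) = −2.5 × 0.5302 = -1.325

|ΔM| ≈ 1.33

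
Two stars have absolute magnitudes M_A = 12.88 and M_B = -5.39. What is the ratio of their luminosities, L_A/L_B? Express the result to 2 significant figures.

ΔM = M_A − M_B = 18.27
L_A/L_B = 10^(−0.4 ΔM) = 10^-7.308 = 4.920×10^-8

L_A/L_B ≈ 4.9×10^-8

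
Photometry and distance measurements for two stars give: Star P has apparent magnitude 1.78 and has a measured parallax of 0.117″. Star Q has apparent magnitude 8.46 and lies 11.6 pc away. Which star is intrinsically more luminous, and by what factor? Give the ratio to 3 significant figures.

Star P: d = 1/p = 1/0.117″ = 8.547 pc
Star P: M = m − 5 log₁₀ d + 5 = 1.78 − 5·0.9318 + 5 = 2.121
Star Q: M = m − 5 log₁₀ d + 5 = 8.46 − 5·1.0645 + 5 = 8.138
ΔM = M_P − M_Q = 2.121 − (8.138) = -6.017; smaller M is more luminous → Star P.
L ratio = 10^(0.4 |ΔM|) = 10^2.407 = 255.1

Star P is more luminous, by a factor of 255.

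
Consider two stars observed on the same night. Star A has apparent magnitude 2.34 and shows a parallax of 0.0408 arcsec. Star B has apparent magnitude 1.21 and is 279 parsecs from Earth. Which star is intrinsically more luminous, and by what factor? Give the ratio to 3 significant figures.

Star B is more luminous, by a factor of 367.

Star A: d = 1/p = 1/0.0408″ = 24.51 pc
Star A: M = m − 5 log₁₀ d + 5 = 2.34 − 5·1.3893 + 5 = 0.393
Star B: M = m − 5 log₁₀ d + 5 = 1.21 − 5·2.4456 + 5 = -6.018
ΔM = M_A − M_B = 0.393 − (-6.018) = 6.411; smaller M is more luminous → Star B.
L ratio = 10^(0.4 |ΔM|) = 10^2.565 = 366.9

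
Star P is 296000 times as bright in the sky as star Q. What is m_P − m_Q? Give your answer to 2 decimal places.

Pogson: Δm = −2.5 log₁₀(ratio) = −2.5 log₁₀(296000) = −2.5 × 5.4713 = -13.678
Star P is brighter, so it has the smaller magnitude: the difference is negative.

m_P − m_Q ≈ -13.68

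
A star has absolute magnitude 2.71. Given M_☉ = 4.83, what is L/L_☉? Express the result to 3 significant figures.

L/L_☉ ≈ 7.05

M − M_☉ = 2.71 − 4.83 = -2.120
L/L_☉ = 10^(−0.4 (M − M_☉)) = 10^0.848 = 7.047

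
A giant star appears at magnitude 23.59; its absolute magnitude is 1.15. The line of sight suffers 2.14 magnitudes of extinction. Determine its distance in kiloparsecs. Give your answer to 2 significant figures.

d ≈ 110 kpc

m − M = 5 log₁₀(d/10 pc) + A  ⇒  23.59 − (1.15) − 2.14 = 5 log₁₀(d/10)
20.300 = 5 log₁₀(d/10)
log₁₀ d = (m − M − A)/5 + 1 = 5.0600
d = 10^5.0600 = 114800 pc
= 114.8 kpc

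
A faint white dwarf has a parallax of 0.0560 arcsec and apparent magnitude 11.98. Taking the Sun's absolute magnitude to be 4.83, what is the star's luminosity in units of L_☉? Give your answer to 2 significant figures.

d = 1/p = 1/0.0560″ = 17.86 pc
M = m − 5 log₁₀ d + 5 = 11.98 − 5·1.2518 + 5 = 10.721
M − M_☉ = 10.721 − 4.83 = 5.891
L/L_☉ = 10^(−0.4 × 5.891) = 4.402×10^-3

L/L_☉ ≈ 4.4×10^-3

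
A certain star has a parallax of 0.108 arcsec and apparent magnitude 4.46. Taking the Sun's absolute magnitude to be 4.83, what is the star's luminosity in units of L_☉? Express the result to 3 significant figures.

d = 1/p = 1/0.108″ = 9.259 pc
M = m − 5 log₁₀ d + 5 = 4.46 − 5·0.9666 + 5 = 4.627
M − M_☉ = 4.627 − 4.83 = -0.203
L/L_☉ = 10^(−0.4 × -0.203) = 1.205

L/L_☉ ≈ 1.21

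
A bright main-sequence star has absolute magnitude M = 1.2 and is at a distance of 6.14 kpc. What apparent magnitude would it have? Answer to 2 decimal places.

m ≈ 15.14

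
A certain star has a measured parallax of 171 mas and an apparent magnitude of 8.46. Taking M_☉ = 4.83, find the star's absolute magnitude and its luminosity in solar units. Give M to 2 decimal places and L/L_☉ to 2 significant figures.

M ≈ 9.62; L/L_☉ ≈ 0.012

d = 1/p = 1000/171 mas = 5.848 pc
M = m − 5 log₁₀ d + 5 = 8.46 − 5·0.7670 + 5 = 9.625
M − M_☉ = 9.625 − 4.83 = 4.795
L/L_☉ = 10^(−0.4 × 4.795) = 0.01208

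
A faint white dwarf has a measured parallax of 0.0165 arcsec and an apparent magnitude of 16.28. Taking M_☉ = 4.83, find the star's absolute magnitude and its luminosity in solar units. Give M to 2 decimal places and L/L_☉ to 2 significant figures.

d = 1/p = 1/0.0165″ = 60.61 pc
M = m − 5 log₁₀ d + 5 = 16.28 − 5·1.7825 + 5 = 12.367
M − M_☉ = 12.367 − 4.83 = 7.537
L/L_☉ = 10^(−0.4 × 7.537) = 9.661×10^-4

M ≈ 12.37; L/L_☉ ≈ 9.7×10^-4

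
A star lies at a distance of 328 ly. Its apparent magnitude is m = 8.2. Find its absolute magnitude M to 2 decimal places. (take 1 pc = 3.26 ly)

M ≈ 3.19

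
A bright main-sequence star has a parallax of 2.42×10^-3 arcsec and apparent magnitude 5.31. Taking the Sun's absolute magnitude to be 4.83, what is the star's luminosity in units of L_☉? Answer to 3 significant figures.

L/L_☉ ≈ 1100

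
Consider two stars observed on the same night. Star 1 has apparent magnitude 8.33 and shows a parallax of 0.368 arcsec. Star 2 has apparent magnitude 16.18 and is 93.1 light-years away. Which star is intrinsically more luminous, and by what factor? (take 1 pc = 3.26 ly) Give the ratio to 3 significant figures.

Star 1: d = 1/p = 1/0.368″ = 2.717 pc
Star 1: M = m − 5 log₁₀ d + 5 = 8.33 − 5·0.4342 + 5 = 11.159
Star 2: d = 93.1 ly / 3.26 = 28.56 pc
Star 2: M = m − 5 log₁₀ d + 5 = 16.18 − 5·1.4557 + 5 = 13.901
ΔM = M_1 − M_2 = 11.159 − (13.901) = -2.742; smaller M is more luminous → Star 1.
L ratio = 10^(0.4 |ΔM|) = 10^1.097 = 12.50

Star 1 is more luminous, by a factor of 12.5.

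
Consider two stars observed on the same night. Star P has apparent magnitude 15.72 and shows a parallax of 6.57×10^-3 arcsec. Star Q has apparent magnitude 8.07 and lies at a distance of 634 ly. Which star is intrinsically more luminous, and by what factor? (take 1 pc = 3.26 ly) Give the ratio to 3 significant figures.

Star Q is more luminous, by a factor of 1870.

Star P: d = 1/p = 1/6.57×10^-3″ = 152.2 pc
Star P: M = m − 5 log₁₀ d + 5 = 15.72 − 5·2.1824 + 5 = 9.808
Star Q: d = 634 ly / 3.26 = 194.5 pc
Star Q: M = m − 5 log₁₀ d + 5 = 8.07 − 5·2.2889 + 5 = 1.626
ΔM = M_P − M_Q = 9.808 − (1.626) = 8.182; smaller M is more luminous → Star Q.
L ratio = 10^(0.4 |ΔM|) = 10^3.273 = 1874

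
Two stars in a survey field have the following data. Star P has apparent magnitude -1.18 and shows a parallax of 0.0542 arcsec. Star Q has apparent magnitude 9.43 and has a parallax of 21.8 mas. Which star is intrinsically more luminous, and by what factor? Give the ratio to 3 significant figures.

Star P: d = 1/p = 1/0.0542″ = 18.45 pc
Star P: M = m − 5 log₁₀ d + 5 = -1.18 − 5·1.2660 + 5 = -2.510
Star Q: p = 21.8 mas = 0.0218″ → d = 1/p = 45.87 pc
Star Q: M = m − 5 log₁₀ d + 5 = 9.43 − 5·1.6615 + 5 = 6.122
ΔM = M_P − M_Q = -2.510 − (6.122) = -8.632; smaller M is more luminous → Star P.
L ratio = 10^(0.4 |ΔM|) = 10^3.453 = 2837

Star P is more luminous, by a factor of 2840.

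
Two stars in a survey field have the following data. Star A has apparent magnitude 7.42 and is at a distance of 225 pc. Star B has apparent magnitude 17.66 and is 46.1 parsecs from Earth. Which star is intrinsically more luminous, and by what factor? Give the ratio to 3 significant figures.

Star A: M = m − 5 log₁₀ d + 5 = 7.42 − 5·2.3522 + 5 = 0.659
Star B: M = m − 5 log₁₀ d + 5 = 17.66 − 5·1.6637 + 5 = 14.341
ΔM = M_A − M_B = 0.659 − (14.341) = -13.682; smaller M is more luminous → Star A.
L ratio = 10^(0.4 |ΔM|) = 10^5.473 = 297100

Star A is more luminous, by a factor of 297000.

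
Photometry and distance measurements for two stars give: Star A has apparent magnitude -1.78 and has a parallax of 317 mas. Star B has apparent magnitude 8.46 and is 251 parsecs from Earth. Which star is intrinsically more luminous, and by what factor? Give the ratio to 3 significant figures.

Star A: p = 317 mas = 0.317″ → d = 1/p = 3.155 pc
Star A: M = m − 5 log₁₀ d + 5 = -1.78 − 5·0.4989 + 5 = 0.725
Star B: M = m − 5 log₁₀ d + 5 = 8.46 − 5·2.3997 + 5 = 1.462
ΔM = M_A − M_B = 0.725 − (1.462) = -0.736; smaller M is more luminous → Star A.
L ratio = 10^(0.4 |ΔM|) = 10^0.295 = 1.970

Star A is more luminous, by a factor of 1.97.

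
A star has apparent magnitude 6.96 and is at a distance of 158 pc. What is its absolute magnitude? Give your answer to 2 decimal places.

5 log₁₀(d/10 pc) = 5 log₁₀(158.0) − 5 = 5.993
M = m − 5 log₁₀(d/10) = 6.96 − 5.993 = 0.967

M ≈ 0.97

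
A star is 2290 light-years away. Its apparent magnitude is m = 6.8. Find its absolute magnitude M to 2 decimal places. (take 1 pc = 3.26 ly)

M ≈ -2.43

d = 2290 ly / 3.26 = 702.5 pc
5 log₁₀(d/10 pc) = 5 log₁₀(702.5) − 5 = 9.233
M = m − 5 log₁₀(d/10) = 6.8 − 9.233 = -2.433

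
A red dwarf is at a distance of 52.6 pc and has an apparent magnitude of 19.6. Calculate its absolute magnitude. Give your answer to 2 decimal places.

M ≈ 16.00

5 log₁₀(d/10 pc) = 5 log₁₀(52.60) − 5 = 3.605
M = m − 5 log₁₀(d/10) = 19.6 − 3.605 = 15.995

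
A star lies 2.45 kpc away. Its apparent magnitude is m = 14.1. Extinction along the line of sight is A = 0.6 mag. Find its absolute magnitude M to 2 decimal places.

d = 2.45 kpc = 2450 pc
5 log₁₀(d/10 pc) = 5 log₁₀(2450) − 5 = 11.946
M = m − 5 log₁₀(d/10) − A = 14.1 − 11.946 − 0.6 = 1.554

M ≈ 1.55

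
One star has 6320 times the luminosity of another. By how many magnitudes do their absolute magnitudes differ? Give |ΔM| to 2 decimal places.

Pogson: ΔM = −2.5 log₁₀(ratio) = −2.5 log₁₀(6320) = −2.5 × 3.8007 = -9.502

|ΔM| ≈ 9.50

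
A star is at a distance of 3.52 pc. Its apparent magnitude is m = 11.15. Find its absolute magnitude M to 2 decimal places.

M ≈ 13.42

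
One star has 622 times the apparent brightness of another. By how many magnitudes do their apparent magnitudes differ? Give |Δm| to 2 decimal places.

|Δm| ≈ 6.98

Pogson: Δm = −2.5 log₁₀(ratio) = −2.5 log₁₀(622) = −2.5 × 2.7938 = -6.984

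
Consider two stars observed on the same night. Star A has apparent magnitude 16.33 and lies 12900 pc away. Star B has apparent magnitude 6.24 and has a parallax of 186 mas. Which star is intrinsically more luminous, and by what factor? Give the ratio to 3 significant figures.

Star A is more luminous, by a factor of 530.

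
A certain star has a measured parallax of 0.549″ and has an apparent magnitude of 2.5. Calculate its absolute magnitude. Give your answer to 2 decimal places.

M ≈ 6.20

d = 1/p = 1/0.549″ = 1.821 pc
5 log₁₀(d/10 pc) = 5 log₁₀(1.821) − 5 = -3.698
M = m − 5 log₁₀(d/10) = 2.5 + 3.698 = 6.198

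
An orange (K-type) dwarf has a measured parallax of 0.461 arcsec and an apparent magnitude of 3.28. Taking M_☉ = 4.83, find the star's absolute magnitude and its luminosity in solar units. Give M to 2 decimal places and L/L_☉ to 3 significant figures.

d = 1/p = 1/0.461″ = 2.169 pc
M = m − 5 log₁₀ d + 5 = 3.28 − 5·0.3363 + 5 = 6.599
M − M_☉ = 6.599 − 4.83 = 1.769
L/L_☉ = 10^(−0.4 × 1.769) = 0.1962

M ≈ 6.60; L/L_☉ ≈ 0.196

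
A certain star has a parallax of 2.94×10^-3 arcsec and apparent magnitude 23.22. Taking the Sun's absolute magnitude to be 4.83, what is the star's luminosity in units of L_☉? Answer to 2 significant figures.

d = 1/p = 1/2.94×10^-3″ = 340.1 pc
M = m − 5 log₁₀ d + 5 = 23.22 − 5·2.5317 + 5 = 15.562
M − M_☉ = 15.562 − 4.83 = 10.732
L/L_☉ = 10^(−0.4 × 10.732) = 5.097×10^-5

L/L_☉ ≈ 5.1×10^-5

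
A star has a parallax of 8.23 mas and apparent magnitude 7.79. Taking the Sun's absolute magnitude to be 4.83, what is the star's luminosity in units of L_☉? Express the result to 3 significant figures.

L/L_☉ ≈ 9.66

d = 1/p = 1000/8.23 mas = 121.5 pc
M = m − 5 log₁₀ d + 5 = 7.79 − 5·2.0846 + 5 = 2.367
M − M_☉ = 2.367 − 4.83 = -2.463
L/L_☉ = 10^(−0.4 × -2.463) = 9.665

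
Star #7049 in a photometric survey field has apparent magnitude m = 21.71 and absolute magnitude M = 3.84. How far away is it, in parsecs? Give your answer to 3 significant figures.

μ = m − M = 17.870
m − M = 5 log₁₀ d − 5
log₁₀ d = (m − M)/5 + 1 = 4.5740
d = 10^4.5740 = 37500 pc

d ≈ 37500 pc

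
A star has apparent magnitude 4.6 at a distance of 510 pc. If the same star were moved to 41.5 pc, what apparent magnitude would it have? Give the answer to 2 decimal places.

m ≈ -0.85

Flux ∝ 1/d², so Δm = 5 log₁₀(d₂/d₁) = 5 log₁₀(41.5/510) = -5.448
m₂ = m₁ + Δm = 4.6 + (-5.448) = -0.848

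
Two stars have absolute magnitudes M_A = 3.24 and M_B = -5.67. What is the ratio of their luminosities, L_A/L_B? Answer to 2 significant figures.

L_A/L_B ≈ 2.7×10^-4

ΔM = M_A − M_B = 8.91
L_A/L_B = 10^(−0.4 ΔM) = 10^-3.564 = 2.729×10^-4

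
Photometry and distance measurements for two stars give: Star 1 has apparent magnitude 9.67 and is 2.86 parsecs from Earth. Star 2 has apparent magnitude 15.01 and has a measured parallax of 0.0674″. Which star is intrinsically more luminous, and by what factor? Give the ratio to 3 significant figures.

Star 1: M = m − 5 log₁₀ d + 5 = 9.67 − 5·0.4564 + 5 = 12.388
Star 2: d = 1/p = 1/0.0674″ = 14.84 pc
Star 2: M = m − 5 log₁₀ d + 5 = 15.01 − 5·1.1713 + 5 = 14.153
ΔM = M_1 − M_2 = 12.388 − (14.153) = -1.765; smaller M is more luminous → Star 1.
L ratio = 10^(0.4 |ΔM|) = 10^0.706 = 5.082

Star 1 is more luminous, by a factor of 5.08.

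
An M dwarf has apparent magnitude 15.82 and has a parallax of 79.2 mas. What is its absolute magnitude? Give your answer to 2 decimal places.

M ≈ 15.31

p = 79.2 mas = 0.0792″ → d = 1/p = 12.63 pc
5 log₁₀(d/10 pc) = 5 log₁₀(12.63) − 5 = 0.506
M = m − 5 log₁₀(d/10) = 15.82 − 0.506 = 15.314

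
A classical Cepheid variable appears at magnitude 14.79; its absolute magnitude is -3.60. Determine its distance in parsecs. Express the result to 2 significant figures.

μ = m − M = 18.390
m − M = 5 log₁₀ d − 5
log₁₀ d = (m − M)/5 + 1 = 4.6780
d = 10^4.6780 = 47640 pc

d ≈ 48000 pc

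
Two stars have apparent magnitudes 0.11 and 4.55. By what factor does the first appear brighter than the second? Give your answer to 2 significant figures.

Magnitude difference = -4.44
Flux ratio = 10^(−0.4 Δm) = 10^(−0.4 × -4.44) = 10^1.776 = 59.70

60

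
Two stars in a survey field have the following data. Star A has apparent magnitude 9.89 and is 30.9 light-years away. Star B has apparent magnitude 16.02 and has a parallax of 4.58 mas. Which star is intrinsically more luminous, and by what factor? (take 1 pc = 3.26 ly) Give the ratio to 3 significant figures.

Star A: d = 30.9 ly / 3.26 = 9.479 pc
Star A: M = m − 5 log₁₀ d + 5 = 9.89 − 5·0.9767 + 5 = 10.006
Star B: p = 4.58 mas = 4.58×10^-3″ → d = 1/p = 218.3 pc
Star B: M = m − 5 log₁₀ d + 5 = 16.02 − 5·2.3391 + 5 = 9.324
ΔM = M_A − M_B = 10.006 − (9.324) = 0.682; smaller M is more luminous → Star B.
L ratio = 10^(0.4 |ΔM|) = 10^0.273 = 1.874

Star B is more luminous, by a factor of 1.87.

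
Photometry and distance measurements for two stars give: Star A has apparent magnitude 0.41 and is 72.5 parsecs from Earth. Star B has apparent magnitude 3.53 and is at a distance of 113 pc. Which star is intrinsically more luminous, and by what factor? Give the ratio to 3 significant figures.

Star A is more luminous, by a factor of 7.29.

Star A: M = m − 5 log₁₀ d + 5 = 0.41 − 5·1.8603 + 5 = -3.892
Star B: M = m − 5 log₁₀ d + 5 = 3.53 − 5·2.0531 + 5 = -1.735
ΔM = M_A − M_B = -3.892 − (-1.735) = -2.156; smaller M is more luminous → Star A.
L ratio = 10^(0.4 |ΔM|) = 10^0.863 = 7.287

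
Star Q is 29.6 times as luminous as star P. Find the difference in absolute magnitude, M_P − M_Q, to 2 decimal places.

Pogson: ΔM = −2.5 log₁₀(ratio) = −2.5 log₁₀(29.6) = −2.5 × 1.4713 = -3.678
Star Q is brighter so has the smaller magnitude: M_P − M_Q is positive.

M_P − M_Q ≈ 3.68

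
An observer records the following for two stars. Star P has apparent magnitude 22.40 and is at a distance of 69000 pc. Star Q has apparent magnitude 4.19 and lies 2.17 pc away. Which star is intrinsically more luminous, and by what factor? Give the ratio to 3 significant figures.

Star P: M = m − 5 log₁₀ d + 5 = 22.40 − 5·4.8388 + 5 = 3.206
Star Q: M = m − 5 log₁₀ d + 5 = 4.19 − 5·0.3365 + 5 = 7.508
ΔM = M_P − M_Q = 3.206 − (7.508) = -4.302; smaller M is more luminous → Star P.
L ratio = 10^(0.4 |ΔM|) = 10^1.721 = 52.57

Star P is more luminous, by a factor of 52.6.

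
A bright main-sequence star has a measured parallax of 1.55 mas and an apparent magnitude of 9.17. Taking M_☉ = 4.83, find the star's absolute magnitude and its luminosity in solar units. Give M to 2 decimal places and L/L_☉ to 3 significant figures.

M ≈ 0.12; L/L_☉ ≈ 76.4

d = 1/p = 1000/1.55 mas = 645.2 pc
M = m − 5 log₁₀ d + 5 = 9.17 − 5·2.8097 + 5 = 0.122
M − M_☉ = 0.122 − 4.83 = -4.708
L/L_☉ = 10^(−0.4 × -4.708) = 76.44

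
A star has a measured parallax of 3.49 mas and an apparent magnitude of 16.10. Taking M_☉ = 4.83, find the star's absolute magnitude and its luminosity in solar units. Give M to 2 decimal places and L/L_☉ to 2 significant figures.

M ≈ 8.81; L/L_☉ ≈ 0.025

d = 1/p = 1000/3.49 mas = 286.5 pc
M = m − 5 log₁₀ d + 5 = 16.10 − 5·2.4572 + 5 = 8.814
M − M_☉ = 8.814 − 4.83 = 3.984
L/L_☉ = 10^(−0.4 × 3.984) = 0.02549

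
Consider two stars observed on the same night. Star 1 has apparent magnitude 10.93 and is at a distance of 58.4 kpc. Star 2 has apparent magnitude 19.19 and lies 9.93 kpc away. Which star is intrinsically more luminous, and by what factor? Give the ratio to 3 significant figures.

Star 1: d = 58.4 kpc = 58400 pc
Star 1: M = m − 5 log₁₀ d + 5 = 10.93 − 5·4.7664 + 5 = -7.902
Star 2: d = 9.93 kpc = 9930 pc
Star 2: M = m − 5 log₁₀ d + 5 = 19.19 − 5·3.9969 + 5 = 4.205
ΔM = M_1 − M_2 = -7.902 − (4.205) = -12.107; smaller M is more luminous → Star 1.
L ratio = 10^(0.4 |ΔM|) = 10^4.843 = 69650

Star 1 is more luminous, by a factor of 69700.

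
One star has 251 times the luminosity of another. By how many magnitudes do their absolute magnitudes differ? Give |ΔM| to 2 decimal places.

|ΔM| ≈ 6.00

Pogson: ΔM = −2.5 log₁₀(ratio) = −2.5 log₁₀(251) = −2.5 × 2.3997 = -5.999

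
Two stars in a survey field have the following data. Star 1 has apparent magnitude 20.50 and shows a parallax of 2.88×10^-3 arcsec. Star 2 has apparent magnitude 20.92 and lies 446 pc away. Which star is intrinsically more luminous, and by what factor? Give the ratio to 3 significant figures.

Star 2 is more luminous, by a factor of 1.12.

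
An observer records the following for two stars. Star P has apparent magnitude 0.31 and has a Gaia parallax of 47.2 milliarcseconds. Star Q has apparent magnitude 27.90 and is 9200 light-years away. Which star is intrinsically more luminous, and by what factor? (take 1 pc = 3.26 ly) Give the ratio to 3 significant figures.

Star P: p = 47.2 mas = 0.0472″ → d = 1/p = 21.19 pc
Star P: M = m − 5 log₁₀ d + 5 = 0.31 − 5·1.3261 + 5 = -1.320
Star Q: d = 9200 ly / 3.26 = 2822 pc
Star Q: M = m − 5 log₁₀ d + 5 = 27.90 − 5·3.4506 + 5 = 15.647
ΔM = M_P − M_Q = -1.320 − (15.647) = -16.967; smaller M is more luminous → Star P.
L ratio = 10^(0.4 |ΔM|) = 10^6.787 = 6.123×10^6

Star P is more luminous, by a factor of 6.12×10^6.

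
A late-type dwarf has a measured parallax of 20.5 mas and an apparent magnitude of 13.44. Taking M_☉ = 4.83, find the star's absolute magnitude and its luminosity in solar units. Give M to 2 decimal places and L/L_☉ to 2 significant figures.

d = 1/p = 1000/20.5 mas = 48.78 pc
M = m − 5 log₁₀ d + 5 = 13.44 − 5·1.6882 + 5 = 9.999
M − M_☉ = 9.999 − 4.83 = 5.169
L/L_☉ = 10^(−0.4 × 5.169) = 8.560×10^-3

M ≈ 10.00; L/L_☉ ≈ 8.6×10^-3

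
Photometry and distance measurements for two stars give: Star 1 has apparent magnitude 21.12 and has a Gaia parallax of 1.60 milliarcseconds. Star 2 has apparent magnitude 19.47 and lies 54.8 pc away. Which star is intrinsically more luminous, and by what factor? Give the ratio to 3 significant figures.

Star 1: p = 1.60 mas = 1.60×10^-3″ → d = 1/p = 625.0 pc
Star 1: M = m − 5 log₁₀ d + 5 = 21.12 − 5·2.7959 + 5 = 12.141
Star 2: M = m − 5 log₁₀ d + 5 = 19.47 − 5·1.7388 + 5 = 15.776
ΔM = M_1 − M_2 = 12.141 − (15.776) = -3.635; smaller M is more luminous → Star 1.
L ratio = 10^(0.4 |ΔM|) = 10^1.454 = 28.46

Star 1 is more luminous, by a factor of 28.5.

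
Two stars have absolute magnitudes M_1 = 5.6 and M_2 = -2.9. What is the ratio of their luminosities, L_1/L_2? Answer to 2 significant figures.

L_1/L_2 ≈ 4.0×10^-4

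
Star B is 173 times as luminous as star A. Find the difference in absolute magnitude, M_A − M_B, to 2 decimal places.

Pogson: ΔM = −2.5 log₁₀(ratio) = −2.5 log₁₀(173) = −2.5 × 2.2380 = -5.595
Star B is brighter so has the smaller magnitude: M_A − M_B is positive.

M_A − M_B ≈ 5.60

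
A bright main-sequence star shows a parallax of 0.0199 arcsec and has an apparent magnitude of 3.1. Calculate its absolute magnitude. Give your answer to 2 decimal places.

d = 1/p = 1/0.0199″ = 50.25 pc
5 log₁₀(d/10 pc) = 5 log₁₀(50.25) − 5 = 3.506
M = m − 5 log₁₀(d/10) = 3.1 − 3.506 = -0.406

M ≈ -0.41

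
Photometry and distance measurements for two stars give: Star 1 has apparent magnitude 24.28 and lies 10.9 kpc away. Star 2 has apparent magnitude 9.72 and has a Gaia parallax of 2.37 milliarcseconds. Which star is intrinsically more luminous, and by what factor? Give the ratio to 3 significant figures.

Star 1: d = 10.9 kpc = 10900 pc
Star 1: M = m − 5 log₁₀ d + 5 = 24.28 − 5·4.0374 + 5 = 9.093
Star 2: p = 2.37 mas = 2.37×10^-3″ → d = 1/p = 421.9 pc
Star 2: M = m − 5 log₁₀ d + 5 = 9.72 − 5·2.6253 + 5 = 1.594
ΔM = M_1 − M_2 = 9.093 − (1.594) = 7.499; smaller M is more luminous → Star 2.
L ratio = 10^(0.4 |ΔM|) = 10^3.000 = 999.2

Star 2 is more luminous, by a factor of 999.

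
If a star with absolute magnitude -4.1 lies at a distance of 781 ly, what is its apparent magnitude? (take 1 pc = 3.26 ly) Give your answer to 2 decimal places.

m ≈ 2.80

d = 781 ly / 3.26 = 239.6 pc
m = M + 5 log₁₀ d − 5 = -4.1 + 5·2.3794 − 5 = 2.797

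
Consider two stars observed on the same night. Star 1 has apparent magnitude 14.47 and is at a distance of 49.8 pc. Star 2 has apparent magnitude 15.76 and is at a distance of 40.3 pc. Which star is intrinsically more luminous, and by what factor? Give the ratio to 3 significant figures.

Star 1: M = m − 5 log₁₀ d + 5 = 14.47 − 5·1.6972 + 5 = 10.984
Star 2: M = m − 5 log₁₀ d + 5 = 15.76 − 5·1.6053 + 5 = 12.733
ΔM = M_1 − M_2 = 10.984 − (12.733) = -1.750; smaller M is more luminous → Star 1.
L ratio = 10^(0.4 |ΔM|) = 10^0.700 = 5.010

Star 1 is more luminous, by a factor of 5.01.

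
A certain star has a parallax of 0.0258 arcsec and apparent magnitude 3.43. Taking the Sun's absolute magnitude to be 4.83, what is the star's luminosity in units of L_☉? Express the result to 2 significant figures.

L/L_☉ ≈ 55

d = 1/p = 1/0.0258″ = 38.76 pc
M = m − 5 log₁₀ d + 5 = 3.43 − 5·1.5884 + 5 = 0.488
M − M_☉ = 0.488 − 4.83 = -4.342
L/L_☉ = 10^(−0.4 × -4.342) = 54.55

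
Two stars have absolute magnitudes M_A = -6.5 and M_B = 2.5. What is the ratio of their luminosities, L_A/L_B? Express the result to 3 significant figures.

L_A/L_B ≈ 3980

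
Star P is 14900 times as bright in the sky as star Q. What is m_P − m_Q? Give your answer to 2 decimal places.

Pogson: Δm = −2.5 log₁₀(ratio) = −2.5 log₁₀(14900) = −2.5 × 4.1732 = -10.433
Star P is brighter, so it has the smaller magnitude: the difference is negative.

m_P − m_Q ≈ -10.43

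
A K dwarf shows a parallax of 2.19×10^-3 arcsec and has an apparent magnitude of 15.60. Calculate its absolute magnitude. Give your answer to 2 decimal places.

d = 1/p = 1/2.19×10^-3″ = 456.6 pc
5 log₁₀(d/10 pc) = 5 log₁₀(456.6) − 5 = 8.298
M = m − 5 log₁₀(d/10) = 15.60 − 8.298 = 7.302

M ≈ 7.30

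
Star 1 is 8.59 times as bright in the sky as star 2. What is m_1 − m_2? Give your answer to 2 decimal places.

m_1 − m_2 ≈ -2.33

Pogson: Δm = −2.5 log₁₀(ratio) = −2.5 log₁₀(8.59) = −2.5 × 0.9340 = -2.335
Star 1 is brighter, so it has the smaller magnitude: the difference is negative.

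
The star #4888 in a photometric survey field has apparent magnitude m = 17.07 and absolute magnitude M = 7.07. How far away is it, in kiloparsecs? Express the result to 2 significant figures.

d ≈ 1.0 kpc

Distance modulus: m − M = 17.07 − (7.07) = 10.000
m − M = 5 log₁₀ d − 5
log₁₀ d = (m − M)/5 + 1 = 3.0000
d = 10^3.0000 = 1000 pc
= 1.000 kpc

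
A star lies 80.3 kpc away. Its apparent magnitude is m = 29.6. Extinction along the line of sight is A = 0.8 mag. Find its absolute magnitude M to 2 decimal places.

d = 80.3 kpc = 80300 pc
5 log₁₀(d/10 pc) = 5 log₁₀(80300) − 5 = 19.524
M = m − 5 log₁₀(d/10) − A = 29.6 − 19.524 − 0.8 = 9.276

M ≈ 9.28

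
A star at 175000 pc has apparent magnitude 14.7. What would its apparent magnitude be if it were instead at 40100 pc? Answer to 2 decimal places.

m ≈ 11.50

Flux ∝ 1/d², so Δm = 5 log₁₀(d₂/d₁) = 5 log₁₀(40100/175000) = -3.199
m₂ = m₁ + Δm = 14.7 + (-3.199) = 11.501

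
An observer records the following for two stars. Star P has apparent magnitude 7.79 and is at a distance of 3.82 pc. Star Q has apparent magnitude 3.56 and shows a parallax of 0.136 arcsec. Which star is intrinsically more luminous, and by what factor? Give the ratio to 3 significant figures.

Star P: M = m − 5 log₁₀ d + 5 = 7.79 − 5·0.5821 + 5 = 9.880
Star Q: d = 1/p = 1/0.136″ = 7.353 pc
Star Q: M = m − 5 log₁₀ d + 5 = 3.56 − 5·0.8665 + 5 = 4.228
ΔM = M_P − M_Q = 9.880 − (4.228) = 5.652; smaller M is more luminous → Star Q.
L ratio = 10^(0.4 |ΔM|) = 10^2.261 = 182.3

Star Q is more luminous, by a factor of 182.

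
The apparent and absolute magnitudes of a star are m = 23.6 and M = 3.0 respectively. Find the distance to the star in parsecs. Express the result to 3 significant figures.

d ≈ 132000 pc

μ = m − M = 20.600
m − M = 5 log₁₀ d − 5
log₁₀ d = (m − M)/5 + 1 = 5.1200
d = 10^5.1200 = 131800 pc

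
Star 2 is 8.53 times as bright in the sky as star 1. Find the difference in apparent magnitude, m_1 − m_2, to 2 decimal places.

m_1 − m_2 ≈ 2.33

Pogson: Δm = −2.5 log₁₀(ratio) = −2.5 log₁₀(8.53) = −2.5 × 0.9309 = -2.327
Star 2 is brighter so has the smaller magnitude: m_1 − m_2 is positive.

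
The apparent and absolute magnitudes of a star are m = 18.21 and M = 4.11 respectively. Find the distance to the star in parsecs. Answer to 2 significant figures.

d ≈ 6600 pc

μ = m − M = 14.100
m − M = 5 log₁₀ d − 5
log₁₀ d = (m − M)/5 + 1 = 3.8200
d = 10^3.8200 = 6607 pc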